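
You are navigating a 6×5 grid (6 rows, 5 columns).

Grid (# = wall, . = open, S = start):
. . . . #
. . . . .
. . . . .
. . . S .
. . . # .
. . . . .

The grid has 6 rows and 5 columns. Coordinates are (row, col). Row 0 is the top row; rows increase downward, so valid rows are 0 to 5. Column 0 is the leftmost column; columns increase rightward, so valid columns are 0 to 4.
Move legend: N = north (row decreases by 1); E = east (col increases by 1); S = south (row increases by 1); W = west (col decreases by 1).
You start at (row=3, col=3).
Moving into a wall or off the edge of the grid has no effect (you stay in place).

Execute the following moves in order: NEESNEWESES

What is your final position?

Answer: Final position: (row=4, col=4)

Derivation:
Start: (row=3, col=3)
  N (north): (row=3, col=3) -> (row=2, col=3)
  E (east): (row=2, col=3) -> (row=2, col=4)
  E (east): blocked, stay at (row=2, col=4)
  S (south): (row=2, col=4) -> (row=3, col=4)
  N (north): (row=3, col=4) -> (row=2, col=4)
  E (east): blocked, stay at (row=2, col=4)
  W (west): (row=2, col=4) -> (row=2, col=3)
  E (east): (row=2, col=3) -> (row=2, col=4)
  S (south): (row=2, col=4) -> (row=3, col=4)
  E (east): blocked, stay at (row=3, col=4)
  S (south): (row=3, col=4) -> (row=4, col=4)
Final: (row=4, col=4)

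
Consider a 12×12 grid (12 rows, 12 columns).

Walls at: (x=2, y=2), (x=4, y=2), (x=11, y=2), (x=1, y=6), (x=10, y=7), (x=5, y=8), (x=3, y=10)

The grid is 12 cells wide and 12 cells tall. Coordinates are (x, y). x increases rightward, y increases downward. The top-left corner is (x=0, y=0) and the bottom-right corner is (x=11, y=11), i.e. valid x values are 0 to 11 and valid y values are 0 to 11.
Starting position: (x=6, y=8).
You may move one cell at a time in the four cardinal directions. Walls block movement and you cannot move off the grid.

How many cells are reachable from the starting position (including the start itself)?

BFS flood-fill from (x=6, y=8):
  Distance 0: (x=6, y=8)
  Distance 1: (x=6, y=7), (x=7, y=8), (x=6, y=9)
  Distance 2: (x=6, y=6), (x=5, y=7), (x=7, y=7), (x=8, y=8), (x=5, y=9), (x=7, y=9), (x=6, y=10)
  Distance 3: (x=6, y=5), (x=5, y=6), (x=7, y=6), (x=4, y=7), (x=8, y=7), (x=9, y=8), (x=4, y=9), (x=8, y=9), (x=5, y=10), (x=7, y=10), (x=6, y=11)
  Distance 4: (x=6, y=4), (x=5, y=5), (x=7, y=5), (x=4, y=6), (x=8, y=6), (x=3, y=7), (x=9, y=7), (x=4, y=8), (x=10, y=8), (x=3, y=9), (x=9, y=9), (x=4, y=10), (x=8, y=10), (x=5, y=11), (x=7, y=11)
  Distance 5: (x=6, y=3), (x=5, y=4), (x=7, y=4), (x=4, y=5), (x=8, y=5), (x=3, y=6), (x=9, y=6), (x=2, y=7), (x=3, y=8), (x=11, y=8), (x=2, y=9), (x=10, y=9), (x=9, y=10), (x=4, y=11), (x=8, y=11)
  Distance 6: (x=6, y=2), (x=5, y=3), (x=7, y=3), (x=4, y=4), (x=8, y=4), (x=3, y=5), (x=9, y=5), (x=2, y=6), (x=10, y=6), (x=1, y=7), (x=11, y=7), (x=2, y=8), (x=1, y=9), (x=11, y=9), (x=2, y=10), (x=10, y=10), (x=3, y=11), (x=9, y=11)
  Distance 7: (x=6, y=1), (x=5, y=2), (x=7, y=2), (x=4, y=3), (x=8, y=3), (x=3, y=4), (x=9, y=4), (x=2, y=5), (x=10, y=5), (x=11, y=6), (x=0, y=7), (x=1, y=8), (x=0, y=9), (x=1, y=10), (x=11, y=10), (x=2, y=11), (x=10, y=11)
  Distance 8: (x=6, y=0), (x=5, y=1), (x=7, y=1), (x=8, y=2), (x=3, y=3), (x=9, y=3), (x=2, y=4), (x=10, y=4), (x=1, y=5), (x=11, y=5), (x=0, y=6), (x=0, y=8), (x=0, y=10), (x=1, y=11), (x=11, y=11)
  Distance 9: (x=5, y=0), (x=7, y=0), (x=4, y=1), (x=8, y=1), (x=3, y=2), (x=9, y=2), (x=2, y=3), (x=10, y=3), (x=1, y=4), (x=11, y=4), (x=0, y=5), (x=0, y=11)
  Distance 10: (x=4, y=0), (x=8, y=0), (x=3, y=1), (x=9, y=1), (x=10, y=2), (x=1, y=3), (x=11, y=3), (x=0, y=4)
  Distance 11: (x=3, y=0), (x=9, y=0), (x=2, y=1), (x=10, y=1), (x=1, y=2), (x=0, y=3)
  Distance 12: (x=2, y=0), (x=10, y=0), (x=1, y=1), (x=11, y=1), (x=0, y=2)
  Distance 13: (x=1, y=0), (x=11, y=0), (x=0, y=1)
  Distance 14: (x=0, y=0)
Total reachable: 137 (grid has 137 open cells total)

Answer: Reachable cells: 137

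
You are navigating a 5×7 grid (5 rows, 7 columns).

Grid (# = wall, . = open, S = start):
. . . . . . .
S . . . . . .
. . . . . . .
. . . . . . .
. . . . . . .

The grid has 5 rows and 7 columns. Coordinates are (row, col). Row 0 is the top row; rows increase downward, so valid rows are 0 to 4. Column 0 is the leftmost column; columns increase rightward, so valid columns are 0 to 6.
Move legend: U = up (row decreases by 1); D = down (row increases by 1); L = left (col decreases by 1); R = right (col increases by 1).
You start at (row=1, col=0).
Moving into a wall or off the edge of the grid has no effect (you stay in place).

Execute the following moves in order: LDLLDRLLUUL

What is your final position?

Start: (row=1, col=0)
  L (left): blocked, stay at (row=1, col=0)
  D (down): (row=1, col=0) -> (row=2, col=0)
  L (left): blocked, stay at (row=2, col=0)
  L (left): blocked, stay at (row=2, col=0)
  D (down): (row=2, col=0) -> (row=3, col=0)
  R (right): (row=3, col=0) -> (row=3, col=1)
  L (left): (row=3, col=1) -> (row=3, col=0)
  L (left): blocked, stay at (row=3, col=0)
  U (up): (row=3, col=0) -> (row=2, col=0)
  U (up): (row=2, col=0) -> (row=1, col=0)
  L (left): blocked, stay at (row=1, col=0)
Final: (row=1, col=0)

Answer: Final position: (row=1, col=0)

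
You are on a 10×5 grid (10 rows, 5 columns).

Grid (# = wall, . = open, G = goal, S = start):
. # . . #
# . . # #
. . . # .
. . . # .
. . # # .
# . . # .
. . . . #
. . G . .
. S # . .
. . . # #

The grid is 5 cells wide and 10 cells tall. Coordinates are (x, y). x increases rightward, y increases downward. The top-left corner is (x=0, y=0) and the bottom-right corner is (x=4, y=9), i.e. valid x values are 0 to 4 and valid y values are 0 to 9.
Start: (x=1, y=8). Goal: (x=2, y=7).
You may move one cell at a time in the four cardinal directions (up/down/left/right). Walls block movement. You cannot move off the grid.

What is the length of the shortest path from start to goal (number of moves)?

Answer: Shortest path length: 2

Derivation:
BFS from (x=1, y=8) until reaching (x=2, y=7):
  Distance 0: (x=1, y=8)
  Distance 1: (x=1, y=7), (x=0, y=8), (x=1, y=9)
  Distance 2: (x=1, y=6), (x=0, y=7), (x=2, y=7), (x=0, y=9), (x=2, y=9)  <- goal reached here
One shortest path (2 moves): (x=1, y=8) -> (x=1, y=7) -> (x=2, y=7)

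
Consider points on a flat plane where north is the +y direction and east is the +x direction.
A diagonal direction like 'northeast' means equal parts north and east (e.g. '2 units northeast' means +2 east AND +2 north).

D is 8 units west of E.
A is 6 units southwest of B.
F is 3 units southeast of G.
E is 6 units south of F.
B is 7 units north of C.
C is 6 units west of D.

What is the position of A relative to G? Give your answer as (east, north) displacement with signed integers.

Answer: A is at (east=-17, north=-8) relative to G.

Derivation:
Place G at the origin (east=0, north=0).
  F is 3 units southeast of G: delta (east=+3, north=-3); F at (east=3, north=-3).
  E is 6 units south of F: delta (east=+0, north=-6); E at (east=3, north=-9).
  D is 8 units west of E: delta (east=-8, north=+0); D at (east=-5, north=-9).
  C is 6 units west of D: delta (east=-6, north=+0); C at (east=-11, north=-9).
  B is 7 units north of C: delta (east=+0, north=+7); B at (east=-11, north=-2).
  A is 6 units southwest of B: delta (east=-6, north=-6); A at (east=-17, north=-8).
Therefore A relative to G: (east=-17, north=-8).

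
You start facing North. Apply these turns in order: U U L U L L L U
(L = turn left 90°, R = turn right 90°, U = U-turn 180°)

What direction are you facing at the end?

Answer: Final heading: North

Derivation:
Start: North
  U (U-turn (180°)) -> South
  U (U-turn (180°)) -> North
  L (left (90° counter-clockwise)) -> West
  U (U-turn (180°)) -> East
  L (left (90° counter-clockwise)) -> North
  L (left (90° counter-clockwise)) -> West
  L (left (90° counter-clockwise)) -> South
  U (U-turn (180°)) -> North
Final: North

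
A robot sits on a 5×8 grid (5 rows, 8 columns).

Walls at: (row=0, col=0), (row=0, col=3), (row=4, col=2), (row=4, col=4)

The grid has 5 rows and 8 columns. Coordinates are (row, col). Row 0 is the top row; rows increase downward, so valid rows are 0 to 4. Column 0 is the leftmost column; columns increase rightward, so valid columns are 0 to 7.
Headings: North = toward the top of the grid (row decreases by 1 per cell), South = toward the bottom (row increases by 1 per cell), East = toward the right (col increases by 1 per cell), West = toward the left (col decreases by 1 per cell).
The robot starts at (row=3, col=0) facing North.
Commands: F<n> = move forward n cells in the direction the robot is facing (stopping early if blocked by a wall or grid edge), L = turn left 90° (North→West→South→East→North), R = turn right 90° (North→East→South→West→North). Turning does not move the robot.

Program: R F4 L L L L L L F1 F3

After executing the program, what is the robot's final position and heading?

Start: (row=3, col=0), facing North
  R: turn right, now facing East
  F4: move forward 4, now at (row=3, col=4)
  L: turn left, now facing North
  L: turn left, now facing West
  L: turn left, now facing South
  L: turn left, now facing East
  L: turn left, now facing North
  L: turn left, now facing West
  F1: move forward 1, now at (row=3, col=3)
  F3: move forward 3, now at (row=3, col=0)
Final: (row=3, col=0), facing West

Answer: Final position: (row=3, col=0), facing West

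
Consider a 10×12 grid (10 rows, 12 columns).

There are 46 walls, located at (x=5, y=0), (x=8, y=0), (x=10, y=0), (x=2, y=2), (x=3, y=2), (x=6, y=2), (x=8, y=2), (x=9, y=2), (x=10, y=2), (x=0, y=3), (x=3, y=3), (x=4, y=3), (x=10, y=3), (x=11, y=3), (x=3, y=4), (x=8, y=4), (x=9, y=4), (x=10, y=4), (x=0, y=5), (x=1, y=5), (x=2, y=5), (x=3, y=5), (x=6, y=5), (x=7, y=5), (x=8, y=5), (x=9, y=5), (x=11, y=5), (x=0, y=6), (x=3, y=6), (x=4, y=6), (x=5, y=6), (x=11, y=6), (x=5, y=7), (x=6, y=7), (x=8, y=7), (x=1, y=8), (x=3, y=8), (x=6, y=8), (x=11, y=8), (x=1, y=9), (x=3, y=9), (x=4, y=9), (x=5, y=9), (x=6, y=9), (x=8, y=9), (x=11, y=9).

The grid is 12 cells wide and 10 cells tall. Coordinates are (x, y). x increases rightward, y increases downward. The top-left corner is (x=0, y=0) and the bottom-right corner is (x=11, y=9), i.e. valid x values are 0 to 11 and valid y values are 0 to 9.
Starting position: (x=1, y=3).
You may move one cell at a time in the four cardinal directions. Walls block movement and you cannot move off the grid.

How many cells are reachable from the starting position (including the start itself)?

BFS flood-fill from (x=1, y=3):
  Distance 0: (x=1, y=3)
  Distance 1: (x=1, y=2), (x=2, y=3), (x=1, y=4)
  Distance 2: (x=1, y=1), (x=0, y=2), (x=0, y=4), (x=2, y=4)
  Distance 3: (x=1, y=0), (x=0, y=1), (x=2, y=1)
  Distance 4: (x=0, y=0), (x=2, y=0), (x=3, y=1)
  Distance 5: (x=3, y=0), (x=4, y=1)
  Distance 6: (x=4, y=0), (x=5, y=1), (x=4, y=2)
  Distance 7: (x=6, y=1), (x=5, y=2)
  Distance 8: (x=6, y=0), (x=7, y=1), (x=5, y=3)
  Distance 9: (x=7, y=0), (x=8, y=1), (x=7, y=2), (x=6, y=3), (x=5, y=4)
  Distance 10: (x=9, y=1), (x=7, y=3), (x=4, y=4), (x=6, y=4), (x=5, y=5)
  Distance 11: (x=9, y=0), (x=10, y=1), (x=8, y=3), (x=7, y=4), (x=4, y=5)
  Distance 12: (x=11, y=1), (x=9, y=3)
  Distance 13: (x=11, y=0), (x=11, y=2)
Total reachable: 43 (grid has 74 open cells total)

Answer: Reachable cells: 43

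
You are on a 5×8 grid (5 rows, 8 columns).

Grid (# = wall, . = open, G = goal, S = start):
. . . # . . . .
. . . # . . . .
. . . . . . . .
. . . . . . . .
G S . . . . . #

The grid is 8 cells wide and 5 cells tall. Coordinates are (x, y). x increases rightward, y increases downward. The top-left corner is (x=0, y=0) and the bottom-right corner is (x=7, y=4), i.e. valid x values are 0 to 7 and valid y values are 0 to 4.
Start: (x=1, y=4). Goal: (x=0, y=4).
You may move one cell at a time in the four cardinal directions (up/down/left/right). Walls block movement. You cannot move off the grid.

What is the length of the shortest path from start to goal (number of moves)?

Answer: Shortest path length: 1

Derivation:
BFS from (x=1, y=4) until reaching (x=0, y=4):
  Distance 0: (x=1, y=4)
  Distance 1: (x=1, y=3), (x=0, y=4), (x=2, y=4)  <- goal reached here
One shortest path (1 moves): (x=1, y=4) -> (x=0, y=4)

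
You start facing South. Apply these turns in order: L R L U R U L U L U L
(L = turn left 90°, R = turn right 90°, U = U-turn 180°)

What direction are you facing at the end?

Start: South
  L (left (90° counter-clockwise)) -> East
  R (right (90° clockwise)) -> South
  L (left (90° counter-clockwise)) -> East
  U (U-turn (180°)) -> West
  R (right (90° clockwise)) -> North
  U (U-turn (180°)) -> South
  L (left (90° counter-clockwise)) -> East
  U (U-turn (180°)) -> West
  L (left (90° counter-clockwise)) -> South
  U (U-turn (180°)) -> North
  L (left (90° counter-clockwise)) -> West
Final: West

Answer: Final heading: West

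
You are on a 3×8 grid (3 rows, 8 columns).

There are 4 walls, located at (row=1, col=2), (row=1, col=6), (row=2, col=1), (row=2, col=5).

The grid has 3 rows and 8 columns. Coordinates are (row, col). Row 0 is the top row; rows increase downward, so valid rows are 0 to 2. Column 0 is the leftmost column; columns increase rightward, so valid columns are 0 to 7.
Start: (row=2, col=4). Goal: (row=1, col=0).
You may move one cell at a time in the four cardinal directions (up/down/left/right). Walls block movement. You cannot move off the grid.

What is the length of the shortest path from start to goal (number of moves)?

Answer: Shortest path length: 7

Derivation:
BFS from (row=2, col=4) until reaching (row=1, col=0):
  Distance 0: (row=2, col=4)
  Distance 1: (row=1, col=4), (row=2, col=3)
  Distance 2: (row=0, col=4), (row=1, col=3), (row=1, col=5), (row=2, col=2)
  Distance 3: (row=0, col=3), (row=0, col=5)
  Distance 4: (row=0, col=2), (row=0, col=6)
  Distance 5: (row=0, col=1), (row=0, col=7)
  Distance 6: (row=0, col=0), (row=1, col=1), (row=1, col=7)
  Distance 7: (row=1, col=0), (row=2, col=7)  <- goal reached here
One shortest path (7 moves): (row=2, col=4) -> (row=2, col=3) -> (row=1, col=3) -> (row=0, col=3) -> (row=0, col=2) -> (row=0, col=1) -> (row=0, col=0) -> (row=1, col=0)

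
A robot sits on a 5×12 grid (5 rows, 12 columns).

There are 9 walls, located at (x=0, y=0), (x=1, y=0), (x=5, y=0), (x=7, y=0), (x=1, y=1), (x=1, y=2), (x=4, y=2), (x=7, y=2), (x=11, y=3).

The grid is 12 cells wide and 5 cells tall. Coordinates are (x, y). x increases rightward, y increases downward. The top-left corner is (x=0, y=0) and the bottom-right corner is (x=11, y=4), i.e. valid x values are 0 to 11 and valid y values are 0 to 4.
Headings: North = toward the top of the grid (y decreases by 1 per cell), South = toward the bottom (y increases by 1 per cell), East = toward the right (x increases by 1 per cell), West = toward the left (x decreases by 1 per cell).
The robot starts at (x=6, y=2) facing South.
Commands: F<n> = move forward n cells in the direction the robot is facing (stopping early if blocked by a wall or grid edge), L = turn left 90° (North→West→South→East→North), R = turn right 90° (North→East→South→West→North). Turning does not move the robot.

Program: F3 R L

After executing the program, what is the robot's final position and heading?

Start: (x=6, y=2), facing South
  F3: move forward 2/3 (blocked), now at (x=6, y=4)
  R: turn right, now facing West
  L: turn left, now facing South
Final: (x=6, y=4), facing South

Answer: Final position: (x=6, y=4), facing South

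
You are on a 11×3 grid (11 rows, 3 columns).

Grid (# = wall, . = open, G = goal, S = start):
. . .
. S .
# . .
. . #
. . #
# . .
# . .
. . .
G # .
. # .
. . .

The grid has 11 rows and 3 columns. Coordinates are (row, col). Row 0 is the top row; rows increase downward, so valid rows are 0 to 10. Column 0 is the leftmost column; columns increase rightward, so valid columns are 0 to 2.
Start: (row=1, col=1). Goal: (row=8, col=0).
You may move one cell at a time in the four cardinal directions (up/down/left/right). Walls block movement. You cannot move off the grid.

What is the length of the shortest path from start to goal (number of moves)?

Answer: Shortest path length: 8

Derivation:
BFS from (row=1, col=1) until reaching (row=8, col=0):
  Distance 0: (row=1, col=1)
  Distance 1: (row=0, col=1), (row=1, col=0), (row=1, col=2), (row=2, col=1)
  Distance 2: (row=0, col=0), (row=0, col=2), (row=2, col=2), (row=3, col=1)
  Distance 3: (row=3, col=0), (row=4, col=1)
  Distance 4: (row=4, col=0), (row=5, col=1)
  Distance 5: (row=5, col=2), (row=6, col=1)
  Distance 6: (row=6, col=2), (row=7, col=1)
  Distance 7: (row=7, col=0), (row=7, col=2)
  Distance 8: (row=8, col=0), (row=8, col=2)  <- goal reached here
One shortest path (8 moves): (row=1, col=1) -> (row=2, col=1) -> (row=3, col=1) -> (row=4, col=1) -> (row=5, col=1) -> (row=6, col=1) -> (row=7, col=1) -> (row=7, col=0) -> (row=8, col=0)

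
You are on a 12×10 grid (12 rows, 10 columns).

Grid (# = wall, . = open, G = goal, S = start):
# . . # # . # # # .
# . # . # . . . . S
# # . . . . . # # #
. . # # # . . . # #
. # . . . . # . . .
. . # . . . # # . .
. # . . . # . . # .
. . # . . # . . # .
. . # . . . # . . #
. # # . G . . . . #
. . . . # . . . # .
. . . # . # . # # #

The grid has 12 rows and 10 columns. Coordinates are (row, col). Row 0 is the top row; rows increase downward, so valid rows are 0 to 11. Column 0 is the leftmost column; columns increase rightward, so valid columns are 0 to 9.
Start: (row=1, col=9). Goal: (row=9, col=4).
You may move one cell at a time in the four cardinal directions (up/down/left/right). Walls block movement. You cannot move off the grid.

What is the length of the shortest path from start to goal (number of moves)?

BFS from (row=1, col=9) until reaching (row=9, col=4):
  Distance 0: (row=1, col=9)
  Distance 1: (row=0, col=9), (row=1, col=8)
  Distance 2: (row=1, col=7)
  Distance 3: (row=1, col=6)
  Distance 4: (row=1, col=5), (row=2, col=6)
  Distance 5: (row=0, col=5), (row=2, col=5), (row=3, col=6)
  Distance 6: (row=2, col=4), (row=3, col=5), (row=3, col=7)
  Distance 7: (row=2, col=3), (row=4, col=5), (row=4, col=7)
  Distance 8: (row=1, col=3), (row=2, col=2), (row=4, col=4), (row=4, col=8), (row=5, col=5)
  Distance 9: (row=4, col=3), (row=4, col=9), (row=5, col=4), (row=5, col=8)
  Distance 10: (row=4, col=2), (row=5, col=3), (row=5, col=9), (row=6, col=4)
  Distance 11: (row=6, col=3), (row=6, col=9), (row=7, col=4)
  Distance 12: (row=6, col=2), (row=7, col=3), (row=7, col=9), (row=8, col=4)
  Distance 13: (row=8, col=3), (row=8, col=5), (row=9, col=4)  <- goal reached here
One shortest path (13 moves): (row=1, col=9) -> (row=1, col=8) -> (row=1, col=7) -> (row=1, col=6) -> (row=1, col=5) -> (row=2, col=5) -> (row=3, col=5) -> (row=4, col=5) -> (row=4, col=4) -> (row=5, col=4) -> (row=6, col=4) -> (row=7, col=4) -> (row=8, col=4) -> (row=9, col=4)

Answer: Shortest path length: 13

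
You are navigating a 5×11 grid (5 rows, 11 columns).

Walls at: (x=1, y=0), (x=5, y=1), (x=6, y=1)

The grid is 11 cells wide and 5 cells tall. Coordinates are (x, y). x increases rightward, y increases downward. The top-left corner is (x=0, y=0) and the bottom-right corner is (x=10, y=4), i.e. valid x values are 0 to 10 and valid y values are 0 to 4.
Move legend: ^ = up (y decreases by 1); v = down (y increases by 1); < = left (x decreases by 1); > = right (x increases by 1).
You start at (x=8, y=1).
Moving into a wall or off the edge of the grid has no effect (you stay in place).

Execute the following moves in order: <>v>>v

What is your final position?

Start: (x=8, y=1)
  < (left): (x=8, y=1) -> (x=7, y=1)
  > (right): (x=7, y=1) -> (x=8, y=1)
  v (down): (x=8, y=1) -> (x=8, y=2)
  > (right): (x=8, y=2) -> (x=9, y=2)
  > (right): (x=9, y=2) -> (x=10, y=2)
  v (down): (x=10, y=2) -> (x=10, y=3)
Final: (x=10, y=3)

Answer: Final position: (x=10, y=3)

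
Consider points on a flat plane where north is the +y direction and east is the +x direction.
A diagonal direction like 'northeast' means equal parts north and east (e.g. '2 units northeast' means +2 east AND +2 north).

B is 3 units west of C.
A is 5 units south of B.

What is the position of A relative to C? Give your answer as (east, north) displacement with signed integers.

Answer: A is at (east=-3, north=-5) relative to C.

Derivation:
Place C at the origin (east=0, north=0).
  B is 3 units west of C: delta (east=-3, north=+0); B at (east=-3, north=0).
  A is 5 units south of B: delta (east=+0, north=-5); A at (east=-3, north=-5).
Therefore A relative to C: (east=-3, north=-5).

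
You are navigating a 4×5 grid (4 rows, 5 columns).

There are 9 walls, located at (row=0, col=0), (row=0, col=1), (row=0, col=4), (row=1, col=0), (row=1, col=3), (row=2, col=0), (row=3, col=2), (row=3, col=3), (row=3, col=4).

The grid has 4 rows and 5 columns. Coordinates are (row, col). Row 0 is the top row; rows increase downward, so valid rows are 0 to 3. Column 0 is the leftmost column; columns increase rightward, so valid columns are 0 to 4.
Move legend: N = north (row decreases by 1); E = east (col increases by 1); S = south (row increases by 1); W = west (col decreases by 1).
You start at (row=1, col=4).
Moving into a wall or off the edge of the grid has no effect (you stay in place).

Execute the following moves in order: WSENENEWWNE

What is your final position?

Answer: Final position: (row=1, col=4)

Derivation:
Start: (row=1, col=4)
  W (west): blocked, stay at (row=1, col=4)
  S (south): (row=1, col=4) -> (row=2, col=4)
  E (east): blocked, stay at (row=2, col=4)
  N (north): (row=2, col=4) -> (row=1, col=4)
  E (east): blocked, stay at (row=1, col=4)
  N (north): blocked, stay at (row=1, col=4)
  E (east): blocked, stay at (row=1, col=4)
  W (west): blocked, stay at (row=1, col=4)
  W (west): blocked, stay at (row=1, col=4)
  N (north): blocked, stay at (row=1, col=4)
  E (east): blocked, stay at (row=1, col=4)
Final: (row=1, col=4)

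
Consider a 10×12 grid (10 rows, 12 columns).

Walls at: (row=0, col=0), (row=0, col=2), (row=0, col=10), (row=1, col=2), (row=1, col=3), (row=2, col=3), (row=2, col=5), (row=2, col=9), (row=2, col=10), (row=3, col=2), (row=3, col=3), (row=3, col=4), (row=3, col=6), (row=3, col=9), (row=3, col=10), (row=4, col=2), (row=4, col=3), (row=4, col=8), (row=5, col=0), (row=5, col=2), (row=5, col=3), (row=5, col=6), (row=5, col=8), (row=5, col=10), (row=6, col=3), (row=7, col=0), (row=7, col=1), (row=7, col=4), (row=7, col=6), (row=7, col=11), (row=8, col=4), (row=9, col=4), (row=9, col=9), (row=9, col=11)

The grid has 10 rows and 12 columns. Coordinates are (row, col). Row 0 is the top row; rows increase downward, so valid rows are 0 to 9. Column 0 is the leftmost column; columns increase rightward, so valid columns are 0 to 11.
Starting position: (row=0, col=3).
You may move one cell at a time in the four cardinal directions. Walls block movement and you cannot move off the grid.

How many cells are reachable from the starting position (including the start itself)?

Answer: Reachable cells: 62

Derivation:
BFS flood-fill from (row=0, col=3):
  Distance 0: (row=0, col=3)
  Distance 1: (row=0, col=4)
  Distance 2: (row=0, col=5), (row=1, col=4)
  Distance 3: (row=0, col=6), (row=1, col=5), (row=2, col=4)
  Distance 4: (row=0, col=7), (row=1, col=6)
  Distance 5: (row=0, col=8), (row=1, col=7), (row=2, col=6)
  Distance 6: (row=0, col=9), (row=1, col=8), (row=2, col=7)
  Distance 7: (row=1, col=9), (row=2, col=8), (row=3, col=7)
  Distance 8: (row=1, col=10), (row=3, col=8), (row=4, col=7)
  Distance 9: (row=1, col=11), (row=4, col=6), (row=5, col=7)
  Distance 10: (row=0, col=11), (row=2, col=11), (row=4, col=5), (row=6, col=7)
  Distance 11: (row=3, col=5), (row=3, col=11), (row=4, col=4), (row=5, col=5), (row=6, col=6), (row=6, col=8), (row=7, col=7)
  Distance 12: (row=4, col=11), (row=5, col=4), (row=6, col=5), (row=6, col=9), (row=7, col=8), (row=8, col=7)
  Distance 13: (row=4, col=10), (row=5, col=9), (row=5, col=11), (row=6, col=4), (row=6, col=10), (row=7, col=5), (row=7, col=9), (row=8, col=6), (row=8, col=8), (row=9, col=7)
  Distance 14: (row=4, col=9), (row=6, col=11), (row=7, col=10), (row=8, col=5), (row=8, col=9), (row=9, col=6), (row=9, col=8)
  Distance 15: (row=8, col=10), (row=9, col=5)
  Distance 16: (row=8, col=11), (row=9, col=10)
Total reachable: 62 (grid has 86 open cells total)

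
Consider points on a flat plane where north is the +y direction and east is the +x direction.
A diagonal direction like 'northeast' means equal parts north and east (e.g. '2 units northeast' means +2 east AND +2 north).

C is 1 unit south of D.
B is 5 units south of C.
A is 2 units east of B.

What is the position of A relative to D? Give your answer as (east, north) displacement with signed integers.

Place D at the origin (east=0, north=0).
  C is 1 unit south of D: delta (east=+0, north=-1); C at (east=0, north=-1).
  B is 5 units south of C: delta (east=+0, north=-5); B at (east=0, north=-6).
  A is 2 units east of B: delta (east=+2, north=+0); A at (east=2, north=-6).
Therefore A relative to D: (east=2, north=-6).

Answer: A is at (east=2, north=-6) relative to D.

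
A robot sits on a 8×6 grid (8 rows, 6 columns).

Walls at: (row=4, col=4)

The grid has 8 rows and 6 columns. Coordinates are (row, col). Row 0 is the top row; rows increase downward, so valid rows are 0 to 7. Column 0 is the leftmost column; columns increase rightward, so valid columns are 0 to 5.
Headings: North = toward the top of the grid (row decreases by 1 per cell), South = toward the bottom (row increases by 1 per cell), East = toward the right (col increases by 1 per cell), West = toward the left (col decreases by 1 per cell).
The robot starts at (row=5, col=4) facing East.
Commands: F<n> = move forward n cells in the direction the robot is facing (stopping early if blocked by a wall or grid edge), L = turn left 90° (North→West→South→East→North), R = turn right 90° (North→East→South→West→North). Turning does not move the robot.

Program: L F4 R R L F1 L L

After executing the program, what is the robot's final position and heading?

Answer: Final position: (row=5, col=5), facing West

Derivation:
Start: (row=5, col=4), facing East
  L: turn left, now facing North
  F4: move forward 0/4 (blocked), now at (row=5, col=4)
  R: turn right, now facing East
  R: turn right, now facing South
  L: turn left, now facing East
  F1: move forward 1, now at (row=5, col=5)
  L: turn left, now facing North
  L: turn left, now facing West
Final: (row=5, col=5), facing West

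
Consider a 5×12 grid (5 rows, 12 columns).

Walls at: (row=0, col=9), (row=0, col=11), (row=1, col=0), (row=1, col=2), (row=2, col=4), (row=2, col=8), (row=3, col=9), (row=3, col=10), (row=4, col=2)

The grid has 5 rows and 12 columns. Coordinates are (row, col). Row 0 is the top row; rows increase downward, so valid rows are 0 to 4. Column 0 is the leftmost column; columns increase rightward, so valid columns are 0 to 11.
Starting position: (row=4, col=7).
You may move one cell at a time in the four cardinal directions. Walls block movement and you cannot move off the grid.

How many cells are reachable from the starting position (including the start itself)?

Answer: Reachable cells: 51

Derivation:
BFS flood-fill from (row=4, col=7):
  Distance 0: (row=4, col=7)
  Distance 1: (row=3, col=7), (row=4, col=6), (row=4, col=8)
  Distance 2: (row=2, col=7), (row=3, col=6), (row=3, col=8), (row=4, col=5), (row=4, col=9)
  Distance 3: (row=1, col=7), (row=2, col=6), (row=3, col=5), (row=4, col=4), (row=4, col=10)
  Distance 4: (row=0, col=7), (row=1, col=6), (row=1, col=8), (row=2, col=5), (row=3, col=4), (row=4, col=3), (row=4, col=11)
  Distance 5: (row=0, col=6), (row=0, col=8), (row=1, col=5), (row=1, col=9), (row=3, col=3), (row=3, col=11)
  Distance 6: (row=0, col=5), (row=1, col=4), (row=1, col=10), (row=2, col=3), (row=2, col=9), (row=2, col=11), (row=3, col=2)
  Distance 7: (row=0, col=4), (row=0, col=10), (row=1, col=3), (row=1, col=11), (row=2, col=2), (row=2, col=10), (row=3, col=1)
  Distance 8: (row=0, col=3), (row=2, col=1), (row=3, col=0), (row=4, col=1)
  Distance 9: (row=0, col=2), (row=1, col=1), (row=2, col=0), (row=4, col=0)
  Distance 10: (row=0, col=1)
  Distance 11: (row=0, col=0)
Total reachable: 51 (grid has 51 open cells total)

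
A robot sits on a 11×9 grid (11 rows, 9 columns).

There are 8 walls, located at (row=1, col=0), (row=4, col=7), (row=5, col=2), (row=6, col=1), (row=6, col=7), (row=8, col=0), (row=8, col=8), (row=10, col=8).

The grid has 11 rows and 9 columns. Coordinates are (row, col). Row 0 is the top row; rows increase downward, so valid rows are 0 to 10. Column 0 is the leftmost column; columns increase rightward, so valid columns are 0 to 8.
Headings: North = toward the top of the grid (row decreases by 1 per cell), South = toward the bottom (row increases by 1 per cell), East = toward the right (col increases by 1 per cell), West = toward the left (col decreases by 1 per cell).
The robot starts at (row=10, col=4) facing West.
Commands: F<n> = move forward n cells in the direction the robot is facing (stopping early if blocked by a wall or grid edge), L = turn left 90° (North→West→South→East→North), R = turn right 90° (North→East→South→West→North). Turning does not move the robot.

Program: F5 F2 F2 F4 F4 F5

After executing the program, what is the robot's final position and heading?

Start: (row=10, col=4), facing West
  F5: move forward 4/5 (blocked), now at (row=10, col=0)
  F2: move forward 0/2 (blocked), now at (row=10, col=0)
  F2: move forward 0/2 (blocked), now at (row=10, col=0)
  F4: move forward 0/4 (blocked), now at (row=10, col=0)
  F4: move forward 0/4 (blocked), now at (row=10, col=0)
  F5: move forward 0/5 (blocked), now at (row=10, col=0)
Final: (row=10, col=0), facing West

Answer: Final position: (row=10, col=0), facing West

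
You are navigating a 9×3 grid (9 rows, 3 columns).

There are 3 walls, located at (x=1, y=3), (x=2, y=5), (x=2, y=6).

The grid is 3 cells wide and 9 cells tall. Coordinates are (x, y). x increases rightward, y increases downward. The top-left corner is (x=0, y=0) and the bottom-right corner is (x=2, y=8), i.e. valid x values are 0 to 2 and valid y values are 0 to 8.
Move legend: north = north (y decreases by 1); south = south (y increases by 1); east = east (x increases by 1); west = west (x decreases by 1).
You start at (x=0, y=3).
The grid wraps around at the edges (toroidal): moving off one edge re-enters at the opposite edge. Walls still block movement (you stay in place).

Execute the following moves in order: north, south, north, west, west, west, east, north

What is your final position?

Answer: Final position: (x=1, y=1)

Derivation:
Start: (x=0, y=3)
  north (north): (x=0, y=3) -> (x=0, y=2)
  south (south): (x=0, y=2) -> (x=0, y=3)
  north (north): (x=0, y=3) -> (x=0, y=2)
  west (west): (x=0, y=2) -> (x=2, y=2)
  west (west): (x=2, y=2) -> (x=1, y=2)
  west (west): (x=1, y=2) -> (x=0, y=2)
  east (east): (x=0, y=2) -> (x=1, y=2)
  north (north): (x=1, y=2) -> (x=1, y=1)
Final: (x=1, y=1)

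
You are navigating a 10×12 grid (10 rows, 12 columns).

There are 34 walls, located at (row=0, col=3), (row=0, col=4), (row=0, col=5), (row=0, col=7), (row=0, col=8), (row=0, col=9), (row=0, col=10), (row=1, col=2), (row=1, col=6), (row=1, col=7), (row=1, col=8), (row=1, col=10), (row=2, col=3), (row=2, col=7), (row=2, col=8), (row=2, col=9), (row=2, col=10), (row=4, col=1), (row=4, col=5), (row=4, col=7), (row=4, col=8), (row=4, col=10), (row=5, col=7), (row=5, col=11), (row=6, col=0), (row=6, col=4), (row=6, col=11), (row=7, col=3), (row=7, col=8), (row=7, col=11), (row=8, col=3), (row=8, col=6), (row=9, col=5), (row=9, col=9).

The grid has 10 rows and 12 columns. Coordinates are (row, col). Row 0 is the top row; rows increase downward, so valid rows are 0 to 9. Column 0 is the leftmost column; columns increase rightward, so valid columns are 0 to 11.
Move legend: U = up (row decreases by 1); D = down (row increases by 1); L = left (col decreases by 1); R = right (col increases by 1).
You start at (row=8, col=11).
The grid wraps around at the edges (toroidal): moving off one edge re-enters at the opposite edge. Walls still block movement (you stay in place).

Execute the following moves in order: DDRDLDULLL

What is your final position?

Answer: Final position: (row=1, col=11)

Derivation:
Start: (row=8, col=11)
  D (down): (row=8, col=11) -> (row=9, col=11)
  D (down): (row=9, col=11) -> (row=0, col=11)
  R (right): (row=0, col=11) -> (row=0, col=0)
  D (down): (row=0, col=0) -> (row=1, col=0)
  L (left): (row=1, col=0) -> (row=1, col=11)
  D (down): (row=1, col=11) -> (row=2, col=11)
  U (up): (row=2, col=11) -> (row=1, col=11)
  [×3]L (left): blocked, stay at (row=1, col=11)
Final: (row=1, col=11)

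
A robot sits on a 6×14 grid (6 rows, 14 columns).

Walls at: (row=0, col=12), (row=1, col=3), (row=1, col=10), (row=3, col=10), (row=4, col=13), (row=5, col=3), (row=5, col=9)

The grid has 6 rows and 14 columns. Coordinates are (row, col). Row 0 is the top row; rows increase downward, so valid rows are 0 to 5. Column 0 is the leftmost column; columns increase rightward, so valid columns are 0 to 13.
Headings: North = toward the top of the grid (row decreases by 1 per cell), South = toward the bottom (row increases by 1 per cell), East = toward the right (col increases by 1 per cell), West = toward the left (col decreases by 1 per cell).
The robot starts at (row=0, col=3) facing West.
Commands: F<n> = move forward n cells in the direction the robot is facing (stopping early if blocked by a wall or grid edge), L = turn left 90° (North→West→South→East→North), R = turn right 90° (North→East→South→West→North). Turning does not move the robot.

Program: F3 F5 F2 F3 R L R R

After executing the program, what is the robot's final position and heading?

Answer: Final position: (row=0, col=0), facing East

Derivation:
Start: (row=0, col=3), facing West
  F3: move forward 3, now at (row=0, col=0)
  F5: move forward 0/5 (blocked), now at (row=0, col=0)
  F2: move forward 0/2 (blocked), now at (row=0, col=0)
  F3: move forward 0/3 (blocked), now at (row=0, col=0)
  R: turn right, now facing North
  L: turn left, now facing West
  R: turn right, now facing North
  R: turn right, now facing East
Final: (row=0, col=0), facing East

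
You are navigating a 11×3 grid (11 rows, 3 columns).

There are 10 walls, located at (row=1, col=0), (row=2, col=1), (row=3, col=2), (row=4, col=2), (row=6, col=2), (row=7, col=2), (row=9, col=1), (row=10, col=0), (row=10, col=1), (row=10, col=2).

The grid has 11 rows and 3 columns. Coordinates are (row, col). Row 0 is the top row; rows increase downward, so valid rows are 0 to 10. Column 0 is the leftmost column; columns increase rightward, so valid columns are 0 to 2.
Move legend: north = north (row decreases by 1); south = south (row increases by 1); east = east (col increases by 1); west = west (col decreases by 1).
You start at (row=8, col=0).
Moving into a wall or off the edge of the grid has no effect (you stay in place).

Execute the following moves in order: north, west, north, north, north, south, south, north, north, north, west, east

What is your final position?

Answer: Final position: (row=3, col=1)

Derivation:
Start: (row=8, col=0)
  north (north): (row=8, col=0) -> (row=7, col=0)
  west (west): blocked, stay at (row=7, col=0)
  north (north): (row=7, col=0) -> (row=6, col=0)
  north (north): (row=6, col=0) -> (row=5, col=0)
  north (north): (row=5, col=0) -> (row=4, col=0)
  south (south): (row=4, col=0) -> (row=5, col=0)
  south (south): (row=5, col=0) -> (row=6, col=0)
  north (north): (row=6, col=0) -> (row=5, col=0)
  north (north): (row=5, col=0) -> (row=4, col=0)
  north (north): (row=4, col=0) -> (row=3, col=0)
  west (west): blocked, stay at (row=3, col=0)
  east (east): (row=3, col=0) -> (row=3, col=1)
Final: (row=3, col=1)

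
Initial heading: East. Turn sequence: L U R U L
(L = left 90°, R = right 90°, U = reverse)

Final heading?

Start: East
  L (left (90° counter-clockwise)) -> North
  U (U-turn (180°)) -> South
  R (right (90° clockwise)) -> West
  U (U-turn (180°)) -> East
  L (left (90° counter-clockwise)) -> North
Final: North

Answer: Final heading: North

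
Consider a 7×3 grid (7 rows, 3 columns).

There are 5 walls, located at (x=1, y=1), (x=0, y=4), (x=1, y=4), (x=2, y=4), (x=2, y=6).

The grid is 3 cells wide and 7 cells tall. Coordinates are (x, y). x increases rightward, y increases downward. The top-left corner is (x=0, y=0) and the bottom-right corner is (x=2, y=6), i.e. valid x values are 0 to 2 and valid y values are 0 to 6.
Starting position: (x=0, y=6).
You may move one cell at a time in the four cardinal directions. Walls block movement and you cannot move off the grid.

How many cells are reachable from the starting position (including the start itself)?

BFS flood-fill from (x=0, y=6):
  Distance 0: (x=0, y=6)
  Distance 1: (x=0, y=5), (x=1, y=6)
  Distance 2: (x=1, y=5)
  Distance 3: (x=2, y=5)
Total reachable: 5 (grid has 16 open cells total)

Answer: Reachable cells: 5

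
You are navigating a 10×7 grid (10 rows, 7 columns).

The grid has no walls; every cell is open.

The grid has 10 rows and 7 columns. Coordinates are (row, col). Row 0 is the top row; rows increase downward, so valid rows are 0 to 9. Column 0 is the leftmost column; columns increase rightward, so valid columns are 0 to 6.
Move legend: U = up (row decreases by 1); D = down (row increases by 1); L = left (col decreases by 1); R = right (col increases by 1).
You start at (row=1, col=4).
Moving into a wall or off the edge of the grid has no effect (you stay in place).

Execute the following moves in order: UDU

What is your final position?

Start: (row=1, col=4)
  U (up): (row=1, col=4) -> (row=0, col=4)
  D (down): (row=0, col=4) -> (row=1, col=4)
  U (up): (row=1, col=4) -> (row=0, col=4)
Final: (row=0, col=4)

Answer: Final position: (row=0, col=4)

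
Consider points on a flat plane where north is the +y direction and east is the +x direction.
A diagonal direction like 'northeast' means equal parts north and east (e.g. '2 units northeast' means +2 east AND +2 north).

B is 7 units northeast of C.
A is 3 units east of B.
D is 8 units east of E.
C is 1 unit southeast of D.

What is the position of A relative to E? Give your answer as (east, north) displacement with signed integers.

Place E at the origin (east=0, north=0).
  D is 8 units east of E: delta (east=+8, north=+0); D at (east=8, north=0).
  C is 1 unit southeast of D: delta (east=+1, north=-1); C at (east=9, north=-1).
  B is 7 units northeast of C: delta (east=+7, north=+7); B at (east=16, north=6).
  A is 3 units east of B: delta (east=+3, north=+0); A at (east=19, north=6).
Therefore A relative to E: (east=19, north=6).

Answer: A is at (east=19, north=6) relative to E.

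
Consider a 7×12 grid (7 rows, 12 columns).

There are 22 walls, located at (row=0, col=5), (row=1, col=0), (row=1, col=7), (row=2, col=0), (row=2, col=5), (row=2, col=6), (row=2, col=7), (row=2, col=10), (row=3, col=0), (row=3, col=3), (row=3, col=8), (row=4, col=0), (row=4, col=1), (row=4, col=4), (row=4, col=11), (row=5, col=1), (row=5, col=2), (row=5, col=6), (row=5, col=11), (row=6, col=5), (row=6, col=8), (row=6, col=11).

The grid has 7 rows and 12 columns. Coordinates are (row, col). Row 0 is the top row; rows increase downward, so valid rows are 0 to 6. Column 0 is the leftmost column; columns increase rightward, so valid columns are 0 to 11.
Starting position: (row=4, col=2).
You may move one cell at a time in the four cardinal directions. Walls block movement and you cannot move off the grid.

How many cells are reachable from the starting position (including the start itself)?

BFS flood-fill from (row=4, col=2):
  Distance 0: (row=4, col=2)
  Distance 1: (row=3, col=2), (row=4, col=3)
  Distance 2: (row=2, col=2), (row=3, col=1), (row=5, col=3)
  Distance 3: (row=1, col=2), (row=2, col=1), (row=2, col=3), (row=5, col=4), (row=6, col=3)
  Distance 4: (row=0, col=2), (row=1, col=1), (row=1, col=3), (row=2, col=4), (row=5, col=5), (row=6, col=2), (row=6, col=4)
  Distance 5: (row=0, col=1), (row=0, col=3), (row=1, col=4), (row=3, col=4), (row=4, col=5), (row=6, col=1)
  Distance 6: (row=0, col=0), (row=0, col=4), (row=1, col=5), (row=3, col=5), (row=4, col=6), (row=6, col=0)
  Distance 7: (row=1, col=6), (row=3, col=6), (row=4, col=7), (row=5, col=0)
  Distance 8: (row=0, col=6), (row=3, col=7), (row=4, col=8), (row=5, col=7)
  Distance 9: (row=0, col=7), (row=4, col=9), (row=5, col=8), (row=6, col=7)
  Distance 10: (row=0, col=8), (row=3, col=9), (row=4, col=10), (row=5, col=9), (row=6, col=6)
  Distance 11: (row=0, col=9), (row=1, col=8), (row=2, col=9), (row=3, col=10), (row=5, col=10), (row=6, col=9)
  Distance 12: (row=0, col=10), (row=1, col=9), (row=2, col=8), (row=3, col=11), (row=6, col=10)
  Distance 13: (row=0, col=11), (row=1, col=10), (row=2, col=11)
  Distance 14: (row=1, col=11)
Total reachable: 62 (grid has 62 open cells total)

Answer: Reachable cells: 62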